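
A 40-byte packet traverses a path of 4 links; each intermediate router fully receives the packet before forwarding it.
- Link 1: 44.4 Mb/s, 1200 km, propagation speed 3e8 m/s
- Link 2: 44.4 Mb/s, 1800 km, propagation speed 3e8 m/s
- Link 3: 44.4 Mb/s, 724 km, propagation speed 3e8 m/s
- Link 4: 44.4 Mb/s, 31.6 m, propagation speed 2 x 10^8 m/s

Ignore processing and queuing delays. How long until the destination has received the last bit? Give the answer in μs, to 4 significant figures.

L = 40 × 8 = 320 bits.
Transmission delay per hop = L/R = 320/44400000 = 7.20721 μs; 4 hops → 28.8288 μs.
Propagation delays (d/s per hop): 4000, 6000, 2413.33, 0.158 μs; sum = 12413.5 μs.
End-to-end = 12440 μs.

12440 μs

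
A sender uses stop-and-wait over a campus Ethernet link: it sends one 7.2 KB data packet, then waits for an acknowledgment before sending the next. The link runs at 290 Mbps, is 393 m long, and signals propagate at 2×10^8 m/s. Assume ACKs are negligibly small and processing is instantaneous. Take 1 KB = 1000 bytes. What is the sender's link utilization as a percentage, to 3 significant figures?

t_tx = L/R = 57600/290000000 = 0.000198621 s.
t_prop = 393/200000000 = 1.965e-06 s; RTT = 3.93e-06 s.
Cycle = t_tx + RTT = 0.000202551 s.
Utilization = t_tx / cycle = 0.000198621/0.000202551 = 98.1 %.

98.1 %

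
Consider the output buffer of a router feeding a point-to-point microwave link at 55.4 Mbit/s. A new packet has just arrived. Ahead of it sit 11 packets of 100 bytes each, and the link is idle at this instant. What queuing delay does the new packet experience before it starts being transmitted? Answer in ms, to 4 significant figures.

0.1588 ms

Each queued packet: L/R = 800/55400000 = 0.0144404 ms.
11 queued → 0.158845 ms.
Queuing delay = 0.1588 ms.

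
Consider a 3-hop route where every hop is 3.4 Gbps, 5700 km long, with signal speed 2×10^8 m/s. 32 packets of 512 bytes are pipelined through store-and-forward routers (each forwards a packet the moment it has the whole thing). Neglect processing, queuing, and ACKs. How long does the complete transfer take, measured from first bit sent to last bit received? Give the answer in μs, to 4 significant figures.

85540 μs

Per-hop transmission t_tx = L/R = 4096/3400000000 = 1.20471 μs.
Per-hop propagation t_prop = 5700000/200000000 = 28500 μs.
Pipeline fill: first packet needs 3·t_tx to clear all hops; remaining 31 packets each add one t_tx.
Total = (3+32-1)·t_tx + 3·t_prop = 34·1.20471 + 3·28500 = 85540 μs.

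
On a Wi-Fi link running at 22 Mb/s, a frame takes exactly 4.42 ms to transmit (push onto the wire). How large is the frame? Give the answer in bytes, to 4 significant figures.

L = R × t_tx = 22000000 b/s × 0.00442 s = 97240 bits.
In bytes: 97240 / 8 = 12160 bytes.

12160 bytes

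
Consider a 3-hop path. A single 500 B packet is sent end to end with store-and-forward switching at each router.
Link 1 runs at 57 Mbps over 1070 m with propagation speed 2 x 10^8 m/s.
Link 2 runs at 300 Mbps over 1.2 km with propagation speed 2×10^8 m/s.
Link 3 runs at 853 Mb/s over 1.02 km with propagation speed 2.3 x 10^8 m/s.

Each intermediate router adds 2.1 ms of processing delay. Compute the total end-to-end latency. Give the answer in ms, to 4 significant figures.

4.304 ms

L = 500 × 8 = 4000 bits.
Transmission delays (L/R per hop): 0.0701754, 0.0133333, 0.00468933 ms; sum = 0.0881981 ms.
Propagation delays (d/s per hop): 0.00535, 0.006, 0.00443478 ms; sum = 0.0157848 ms.
Processing at 2 router(s): 2 × 2.1 ms = 4.2 ms.
End-to-end = 4.304 ms.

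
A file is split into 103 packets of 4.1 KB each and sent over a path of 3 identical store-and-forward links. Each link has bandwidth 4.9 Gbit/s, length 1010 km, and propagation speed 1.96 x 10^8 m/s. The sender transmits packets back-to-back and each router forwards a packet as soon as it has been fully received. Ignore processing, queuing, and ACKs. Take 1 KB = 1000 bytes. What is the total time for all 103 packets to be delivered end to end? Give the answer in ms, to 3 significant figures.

16.2 ms

Per-hop transmission t_tx = L/R = 32800/4900000000 = 0.00669388 ms.
Per-hop propagation t_prop = 1010000/196000000 = 5.15306 ms.
Pipeline fill: first packet needs 3·t_tx to clear all hops; remaining 102 packets each add one t_tx.
Total = (3+103-1)·t_tx + 3·t_prop = 105·0.00669388 + 3·5.15306 = 16.2 ms.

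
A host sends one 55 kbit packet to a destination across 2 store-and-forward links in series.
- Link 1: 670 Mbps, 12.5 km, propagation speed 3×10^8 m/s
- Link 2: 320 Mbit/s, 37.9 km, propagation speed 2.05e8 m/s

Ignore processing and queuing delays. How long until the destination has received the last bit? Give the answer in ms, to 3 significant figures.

L = 55000 bits.
Transmission delays (L/R per hop): 0.0820896, 0.171875 ms; sum = 0.253965 ms.
Propagation delays (d/s per hop): 0.0416667, 0.184878 ms; sum = 0.226545 ms.
End-to-end = 0.481 ms.

0.481 ms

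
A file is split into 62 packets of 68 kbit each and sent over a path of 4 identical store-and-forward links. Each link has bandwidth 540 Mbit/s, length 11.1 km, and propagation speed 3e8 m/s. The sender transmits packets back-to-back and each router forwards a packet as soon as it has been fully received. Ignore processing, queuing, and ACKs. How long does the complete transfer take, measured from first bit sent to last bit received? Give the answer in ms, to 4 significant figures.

8.333 ms

Per-hop transmission t_tx = L/R = 68000/540000000 = 0.125926 ms.
Per-hop propagation t_prop = 11100/300000000 = 0.037 ms.
Pipeline fill: first packet needs 4·t_tx to clear all hops; remaining 61 packets each add one t_tx.
Total = (4+62-1)·t_tx + 4·t_prop = 65·0.125926 + 4·0.037 = 8.333 ms.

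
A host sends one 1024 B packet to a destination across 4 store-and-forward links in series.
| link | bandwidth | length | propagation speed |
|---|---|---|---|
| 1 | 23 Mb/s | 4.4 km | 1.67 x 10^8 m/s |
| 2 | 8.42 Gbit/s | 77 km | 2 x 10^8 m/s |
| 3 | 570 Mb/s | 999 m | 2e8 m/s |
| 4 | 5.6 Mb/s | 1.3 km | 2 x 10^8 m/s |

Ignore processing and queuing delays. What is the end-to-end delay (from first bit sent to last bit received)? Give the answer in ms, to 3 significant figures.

L = 1024 × 8 = 8192 bits.
Transmission delays (L/R per hop): 0.356174, 0.000972922, 0.0143719, 1.46286 ms; sum = 1.83438 ms.
Propagation delays (d/s per hop): 0.0263473, 0.385, 0.004995, 0.0065 ms; sum = 0.422842 ms.
End-to-end = 2.26 ms.

2.26 ms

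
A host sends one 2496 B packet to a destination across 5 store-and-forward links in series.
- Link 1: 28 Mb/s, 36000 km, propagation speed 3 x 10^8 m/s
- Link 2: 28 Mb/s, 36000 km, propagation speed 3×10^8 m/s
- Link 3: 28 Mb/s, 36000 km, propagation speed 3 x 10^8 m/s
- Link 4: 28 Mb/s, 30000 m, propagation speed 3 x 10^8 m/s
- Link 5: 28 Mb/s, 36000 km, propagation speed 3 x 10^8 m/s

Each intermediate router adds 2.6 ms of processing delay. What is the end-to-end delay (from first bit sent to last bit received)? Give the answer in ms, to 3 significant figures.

494 ms

L = 2496 × 8 = 19968 bits.
Transmission delay per hop = L/R = 19968/28000000 = 0.713143 ms; 5 hops → 3.56571 ms.
Propagation delays (d/s per hop): 120, 120, 120, 0.1, 120 ms; sum = 480.1 ms.
Processing at 4 router(s): 4 × 2.6 ms = 10.4 ms.
End-to-end = 494 ms.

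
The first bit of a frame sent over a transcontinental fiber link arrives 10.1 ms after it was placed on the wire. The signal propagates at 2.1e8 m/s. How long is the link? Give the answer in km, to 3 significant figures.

2120 km

d = s × t_prop = 210000000 × 0.0101 = 2120 km.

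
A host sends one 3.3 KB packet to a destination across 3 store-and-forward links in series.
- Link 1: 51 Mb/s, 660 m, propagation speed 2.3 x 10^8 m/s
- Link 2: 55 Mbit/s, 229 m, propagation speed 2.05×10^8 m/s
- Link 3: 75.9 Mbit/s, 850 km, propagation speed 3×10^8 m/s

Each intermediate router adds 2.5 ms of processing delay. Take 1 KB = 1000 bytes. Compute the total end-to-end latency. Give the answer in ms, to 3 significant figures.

9.18 ms

L = 26400 bits.
Transmission delays (L/R per hop): 0.517647, 0.48, 0.347826 ms; sum = 1.34547 ms.
Propagation delays (d/s per hop): 0.00286957, 0.00111707, 2.83333 ms; sum = 2.83732 ms.
Processing at 2 router(s): 2 × 2.5 ms = 5 ms.
End-to-end = 9.18 ms.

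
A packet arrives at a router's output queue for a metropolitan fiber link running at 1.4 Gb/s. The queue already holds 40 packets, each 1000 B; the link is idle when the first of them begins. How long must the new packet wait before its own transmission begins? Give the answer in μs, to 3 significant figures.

Each queued packet: L/R = 8000/1400000000 = 5.71429 μs.
40 queued → 228.571 μs.
Queuing delay = 229 μs.

229 μs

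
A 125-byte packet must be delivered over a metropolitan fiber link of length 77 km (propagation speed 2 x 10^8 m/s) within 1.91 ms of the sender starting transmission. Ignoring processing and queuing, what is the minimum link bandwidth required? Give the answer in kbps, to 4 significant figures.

655.7 kbps

L = 1000 bits.
Propagation delay = 77000 / 200000000 = 0.385 ms.
Transmission budget = 1.91 − 0.385 = 1.525 ms.
R ≥ L / t_tx = 1000 bits / 0.001525 s = 655.7 kbps.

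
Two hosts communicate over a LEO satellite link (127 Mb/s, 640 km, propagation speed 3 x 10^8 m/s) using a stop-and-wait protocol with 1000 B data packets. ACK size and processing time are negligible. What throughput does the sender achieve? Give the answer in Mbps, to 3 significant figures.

t_tx = L/R = 8000/127000000 = 6.29921e-05 s.
t_prop = 640000/300000000 = 0.00213333 s; RTT = 0.00426667 s.
Cycle = t_tx + RTT = 0.00432966 s.
Throughput = L / cycle = 8000 / 0.00432966 = 1.85 Mbps.

1.85 Mbps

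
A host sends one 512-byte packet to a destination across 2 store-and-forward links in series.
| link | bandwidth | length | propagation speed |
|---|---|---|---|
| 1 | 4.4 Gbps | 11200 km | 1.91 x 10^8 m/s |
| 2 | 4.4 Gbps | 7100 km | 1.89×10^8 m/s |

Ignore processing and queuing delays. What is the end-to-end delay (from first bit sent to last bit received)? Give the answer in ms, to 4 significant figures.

L = 512 × 8 = 4096 bits.
Transmission delay per hop = L/R = 4096/4400000000 = 0.000930909 ms; 2 hops → 0.00186182 ms.
Propagation delays (d/s per hop): 58.6387, 37.5661 ms; sum = 96.2049 ms.
End-to-end = 96.21 ms.

96.21 ms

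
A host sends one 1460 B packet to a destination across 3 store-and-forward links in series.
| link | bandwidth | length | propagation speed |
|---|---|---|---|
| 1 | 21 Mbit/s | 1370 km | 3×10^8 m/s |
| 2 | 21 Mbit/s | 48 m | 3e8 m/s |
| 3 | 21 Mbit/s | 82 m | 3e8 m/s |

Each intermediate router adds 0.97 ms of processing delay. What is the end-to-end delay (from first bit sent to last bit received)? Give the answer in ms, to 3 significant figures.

8.18 ms

L = 1460 × 8 = 11680 bits.
Transmission delay per hop = L/R = 11680/21000000 = 0.55619 ms; 3 hops → 1.66857 ms.
Propagation delays (d/s per hop): 4.56667, 0.00016, 0.000273333 ms; sum = 4.5671 ms.
Processing at 2 router(s): 2 × 0.97 ms = 1.94 ms.
End-to-end = 8.18 ms.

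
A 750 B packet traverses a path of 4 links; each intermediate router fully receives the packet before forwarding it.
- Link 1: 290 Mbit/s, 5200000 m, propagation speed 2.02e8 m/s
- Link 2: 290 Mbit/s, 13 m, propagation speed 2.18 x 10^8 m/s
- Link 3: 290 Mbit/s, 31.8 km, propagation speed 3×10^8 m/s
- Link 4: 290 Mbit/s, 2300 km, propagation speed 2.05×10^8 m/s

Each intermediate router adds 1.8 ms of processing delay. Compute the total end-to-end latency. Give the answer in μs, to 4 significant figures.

L = 750 × 8 = 6000 bits.
Transmission delay per hop = L/R = 6000/290000000 = 20.6897 μs; 4 hops → 82.7586 μs.
Propagation delays (d/s per hop): 25742.6, 0.059633, 106, 11219.5 μs; sum = 37068.1 μs.
Processing at 3 router(s): 3 × 1.8 ms = 5400 μs.
End-to-end = 42550 μs.

42550 μs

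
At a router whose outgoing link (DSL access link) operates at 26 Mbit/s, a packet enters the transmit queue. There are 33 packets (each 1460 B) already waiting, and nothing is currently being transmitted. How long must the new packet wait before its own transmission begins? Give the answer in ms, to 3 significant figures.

Each queued packet: L/R = 11680/26000000 = 0.449231 ms.
33 queued → 14.8246 ms.
Queuing delay = 14.8 ms.

14.8 ms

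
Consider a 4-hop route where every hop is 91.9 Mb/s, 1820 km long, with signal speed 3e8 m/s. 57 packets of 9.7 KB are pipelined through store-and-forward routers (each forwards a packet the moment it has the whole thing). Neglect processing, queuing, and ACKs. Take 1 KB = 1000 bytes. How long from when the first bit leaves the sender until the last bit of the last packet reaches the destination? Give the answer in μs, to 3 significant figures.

Per-hop transmission t_tx = L/R = 77600/91900000 = 844.396 μs.
Per-hop propagation t_prop = 1820000/300000000 = 6066.67 μs.
Pipeline fill: first packet needs 4·t_tx to clear all hops; remaining 56 packets each add one t_tx.
Total = (4+57-1)·t_tx + 4·t_prop = 60·844.396 + 4·6066.67 = 74900 μs.

74900 μs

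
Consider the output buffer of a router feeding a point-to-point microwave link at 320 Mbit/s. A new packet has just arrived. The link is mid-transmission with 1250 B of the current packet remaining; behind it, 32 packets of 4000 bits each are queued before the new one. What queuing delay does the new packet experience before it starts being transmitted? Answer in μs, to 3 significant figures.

431 μs

Each queued packet: L/R = 4000/320000000 = 12.5 μs.
32 queued → 400 μs.
Plus remaining 10000 bits of current packet: 31.25 μs.
Queuing delay = 431 μs.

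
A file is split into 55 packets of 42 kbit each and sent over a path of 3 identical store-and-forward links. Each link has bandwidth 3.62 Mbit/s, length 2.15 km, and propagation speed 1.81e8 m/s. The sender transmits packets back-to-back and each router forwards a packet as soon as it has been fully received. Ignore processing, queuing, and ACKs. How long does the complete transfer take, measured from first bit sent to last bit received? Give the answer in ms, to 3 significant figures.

661 ms

Per-hop transmission t_tx = L/R = 42000/3620000 = 11.6022 ms.
Per-hop propagation t_prop = 2150/181000000 = 0.0118785 ms.
Pipeline fill: first packet needs 3·t_tx to clear all hops; remaining 54 packets each add one t_tx.
Total = (3+55-1)·t_tx + 3·t_prop = 57·11.6022 + 3·0.0118785 = 661 ms.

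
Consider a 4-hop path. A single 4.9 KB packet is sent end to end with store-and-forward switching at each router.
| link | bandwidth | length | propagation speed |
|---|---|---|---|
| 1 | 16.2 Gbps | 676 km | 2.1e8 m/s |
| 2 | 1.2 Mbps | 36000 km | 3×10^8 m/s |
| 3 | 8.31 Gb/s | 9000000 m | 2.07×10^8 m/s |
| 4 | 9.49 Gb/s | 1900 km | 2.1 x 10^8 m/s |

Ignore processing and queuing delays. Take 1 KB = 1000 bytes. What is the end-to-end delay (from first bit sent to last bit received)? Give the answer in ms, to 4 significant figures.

L = 39200 bits.
Transmission delays (L/R per hop): 0.00241975, 32.6667, 0.00471721, 0.00413066 ms; sum = 32.6779 ms.
Propagation delays (d/s per hop): 3.21905, 120, 43.4783, 9.04762 ms; sum = 175.745 ms.
End-to-end = 208.4 ms.

208.4 ms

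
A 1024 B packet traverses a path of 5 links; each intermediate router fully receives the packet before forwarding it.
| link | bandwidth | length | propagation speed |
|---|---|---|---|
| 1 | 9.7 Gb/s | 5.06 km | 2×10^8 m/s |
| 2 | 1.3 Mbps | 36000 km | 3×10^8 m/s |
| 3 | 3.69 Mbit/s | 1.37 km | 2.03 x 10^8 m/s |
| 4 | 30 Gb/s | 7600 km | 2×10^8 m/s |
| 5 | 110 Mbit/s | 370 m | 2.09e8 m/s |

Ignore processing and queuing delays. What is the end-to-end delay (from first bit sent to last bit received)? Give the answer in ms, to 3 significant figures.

L = 1024 × 8 = 8192 bits.
Transmission delays (L/R per hop): 0.000844536, 6.30154, 2.22005, 0.000273067, 0.0744727 ms; sum = 8.59718 ms.
Propagation delays (d/s per hop): 0.0253, 120, 0.00674877, 38, 0.00177033 ms; sum = 158.034 ms.
End-to-end = 167 ms.

167 ms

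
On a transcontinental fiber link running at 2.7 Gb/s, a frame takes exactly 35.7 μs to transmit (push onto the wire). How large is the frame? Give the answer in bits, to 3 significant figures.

L = R × t_tx = 2700000000 b/s × 3.57e-05 s = 96390 bits.

96400 bits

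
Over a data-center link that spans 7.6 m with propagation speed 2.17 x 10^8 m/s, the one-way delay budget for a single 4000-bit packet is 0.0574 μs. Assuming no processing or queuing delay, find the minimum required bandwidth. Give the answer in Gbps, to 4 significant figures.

Propagation delay = 7.6 / 217000000 = 0.035023 μs.
Transmission budget = 0.0574 − 0.035023 = 0.022377 μs.
R ≥ L / t_tx = 4000 bits / 2.2377e-08 s = 178.8 Gbps.

178.8 Gbps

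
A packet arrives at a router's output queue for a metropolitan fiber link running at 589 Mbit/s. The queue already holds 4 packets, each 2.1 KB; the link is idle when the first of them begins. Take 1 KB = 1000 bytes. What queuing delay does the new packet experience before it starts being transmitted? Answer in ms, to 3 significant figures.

Each queued packet: L/R = 16800/589000000 = 0.0285229 ms.
4 queued → 0.114092 ms.
Queuing delay = 0.114 ms.

0.114 ms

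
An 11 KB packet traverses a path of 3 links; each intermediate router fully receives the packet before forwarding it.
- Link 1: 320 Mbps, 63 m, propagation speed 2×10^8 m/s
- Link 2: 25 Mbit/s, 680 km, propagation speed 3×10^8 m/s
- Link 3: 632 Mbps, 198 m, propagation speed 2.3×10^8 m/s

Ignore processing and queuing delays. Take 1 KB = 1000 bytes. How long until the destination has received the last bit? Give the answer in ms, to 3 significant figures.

L = 88000 bits.
Transmission delays (L/R per hop): 0.275, 3.52, 0.139241 ms; sum = 3.93424 ms.
Propagation delays (d/s per hop): 0.000315, 2.26667, 0.00086087 ms; sum = 2.26784 ms.
End-to-end = 6.20 ms.

6.20 ms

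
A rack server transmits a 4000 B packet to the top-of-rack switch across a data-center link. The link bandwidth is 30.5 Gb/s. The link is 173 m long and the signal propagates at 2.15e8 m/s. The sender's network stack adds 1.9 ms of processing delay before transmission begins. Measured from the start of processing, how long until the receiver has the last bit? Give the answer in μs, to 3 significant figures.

L = 4000 × 8 = 32000 bits.
Transmission delay = L/R = 32000 / 30500000000 = 1.04918 μs.
Propagation delay = d/s = 173 m / 215000000 m/s = 0.804651 μs.
Plus processing delay 1.9 ms = 1900 μs.
Total = 1900 μs.

1900 μs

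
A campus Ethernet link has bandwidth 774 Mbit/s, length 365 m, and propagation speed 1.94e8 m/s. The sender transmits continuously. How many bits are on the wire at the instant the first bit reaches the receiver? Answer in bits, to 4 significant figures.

1456 bits

Propagation delay = 365 / 194000000 = 1.88144e-06 s.
BDP = R × t_prop = 774000000 × 1.88144e-06 = 1456.24 bits.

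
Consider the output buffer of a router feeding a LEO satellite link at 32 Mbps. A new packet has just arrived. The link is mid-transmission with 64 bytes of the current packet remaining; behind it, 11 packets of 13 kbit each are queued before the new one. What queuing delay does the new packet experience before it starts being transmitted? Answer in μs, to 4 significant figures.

4485 μs

Each queued packet: L/R = 13000/32000000 = 406.25 μs.
11 queued → 4468.75 μs.
Plus remaining 512 bits of current packet: 16 μs.
Queuing delay = 4485 μs.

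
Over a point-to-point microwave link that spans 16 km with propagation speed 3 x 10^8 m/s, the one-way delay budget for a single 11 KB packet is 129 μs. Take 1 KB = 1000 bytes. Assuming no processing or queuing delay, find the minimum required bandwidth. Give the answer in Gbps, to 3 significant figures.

1.16 Gbps

L = 88000 bits.
Propagation delay = 16000 / 300000000 = 53.3333 μs.
Transmission budget = 129 − 53.3333 = 75.6667 μs.
R ≥ L / t_tx = 88000 bits / 7.56667e-05 s = 1.16 Gbps.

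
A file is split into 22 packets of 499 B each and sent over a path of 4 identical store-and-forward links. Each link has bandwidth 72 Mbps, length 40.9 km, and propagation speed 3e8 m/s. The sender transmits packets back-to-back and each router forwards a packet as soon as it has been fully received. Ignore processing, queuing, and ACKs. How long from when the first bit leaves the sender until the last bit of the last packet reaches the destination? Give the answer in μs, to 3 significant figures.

1930 μs

Per-hop transmission t_tx = L/R = 3992/72000000 = 55.4444 μs.
Per-hop propagation t_prop = 40900/300000000 = 136.333 μs.
Pipeline fill: first packet needs 4·t_tx to clear all hops; remaining 21 packets each add one t_tx.
Total = (4+22-1)·t_tx + 4·t_prop = 25·55.4444 + 4·136.333 = 1930 μs.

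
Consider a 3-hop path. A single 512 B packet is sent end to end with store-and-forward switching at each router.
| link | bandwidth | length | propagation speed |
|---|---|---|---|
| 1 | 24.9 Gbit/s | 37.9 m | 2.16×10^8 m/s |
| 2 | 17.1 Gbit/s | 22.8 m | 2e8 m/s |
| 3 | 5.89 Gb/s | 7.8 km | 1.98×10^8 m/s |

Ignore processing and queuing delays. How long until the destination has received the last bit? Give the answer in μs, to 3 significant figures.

L = 512 × 8 = 4096 bits.
Transmission delays (L/R per hop): 0.164498, 0.239532, 0.695416 μs; sum = 1.09945 μs.
Propagation delays (d/s per hop): 0.175463, 0.114, 39.3939 μs; sum = 39.6834 μs.
End-to-end = 40.8 μs.

40.8 μs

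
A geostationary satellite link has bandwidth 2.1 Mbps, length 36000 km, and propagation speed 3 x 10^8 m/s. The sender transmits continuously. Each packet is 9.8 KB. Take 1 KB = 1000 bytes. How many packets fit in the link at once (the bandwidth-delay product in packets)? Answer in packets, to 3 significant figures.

3.21 packets

Propagation delay = 36000000 / 300000000 = 0.12 s.
BDP = R × t_prop = 2100000 × 0.12 = 252000 bits.
In packets of 78400 bits: 3.21 packets.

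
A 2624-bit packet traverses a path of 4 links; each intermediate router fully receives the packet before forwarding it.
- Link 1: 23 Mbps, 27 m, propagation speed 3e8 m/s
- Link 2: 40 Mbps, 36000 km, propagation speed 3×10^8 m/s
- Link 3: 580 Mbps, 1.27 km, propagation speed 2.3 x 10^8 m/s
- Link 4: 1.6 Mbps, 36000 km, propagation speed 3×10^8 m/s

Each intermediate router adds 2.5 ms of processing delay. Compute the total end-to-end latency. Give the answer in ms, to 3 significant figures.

Transmission delays (L/R per hop): 0.114087, 0.0656, 0.00452414, 1.64 ms; sum = 1.82421 ms.
Propagation delays (d/s per hop): 9e-05, 120, 0.00552174, 120 ms; sum = 240.006 ms.
Processing at 3 router(s): 3 × 2.5 ms = 7.5 ms.
End-to-end = 249 ms.

249 ms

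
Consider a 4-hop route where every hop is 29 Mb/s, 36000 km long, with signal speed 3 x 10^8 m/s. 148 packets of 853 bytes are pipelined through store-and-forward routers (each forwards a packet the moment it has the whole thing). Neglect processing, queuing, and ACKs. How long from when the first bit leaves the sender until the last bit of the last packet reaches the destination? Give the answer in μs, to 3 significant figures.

516000 μs

Per-hop transmission t_tx = L/R = 6824/29000000 = 235.31 μs.
Per-hop propagation t_prop = 36000000/300000000 = 120000 μs.
Pipeline fill: first packet needs 4·t_tx to clear all hops; remaining 147 packets each add one t_tx.
Total = (4+148-1)·t_tx + 4·t_prop = 151·235.31 + 4·120000 = 516000 μs.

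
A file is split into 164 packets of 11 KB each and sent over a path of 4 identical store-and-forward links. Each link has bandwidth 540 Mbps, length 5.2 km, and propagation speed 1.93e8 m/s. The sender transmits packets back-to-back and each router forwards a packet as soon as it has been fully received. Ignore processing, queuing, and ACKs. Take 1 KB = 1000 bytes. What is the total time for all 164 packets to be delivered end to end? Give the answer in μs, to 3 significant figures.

Per-hop transmission t_tx = L/R = 88000/540000000 = 162.963 μs.
Per-hop propagation t_prop = 5200/193000000 = 26.943 μs.
Pipeline fill: first packet needs 4·t_tx to clear all hops; remaining 163 packets each add one t_tx.
Total = (4+164-1)·t_tx + 4·t_prop = 167·162.963 + 4·26.943 = 27300 μs.

27300 μs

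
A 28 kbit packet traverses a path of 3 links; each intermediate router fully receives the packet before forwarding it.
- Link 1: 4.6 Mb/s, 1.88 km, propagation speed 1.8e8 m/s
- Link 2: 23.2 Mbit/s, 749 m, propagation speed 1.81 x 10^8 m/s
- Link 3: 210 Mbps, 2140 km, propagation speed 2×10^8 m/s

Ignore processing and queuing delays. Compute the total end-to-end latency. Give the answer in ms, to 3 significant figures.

18.1 ms

L = 28000 bits.
Transmission delays (L/R per hop): 6.08696, 1.2069, 0.133333 ms; sum = 7.42719 ms.
Propagation delays (d/s per hop): 0.0104444, 0.00413812, 10.7 ms; sum = 10.7146 ms.
End-to-end = 18.1 ms.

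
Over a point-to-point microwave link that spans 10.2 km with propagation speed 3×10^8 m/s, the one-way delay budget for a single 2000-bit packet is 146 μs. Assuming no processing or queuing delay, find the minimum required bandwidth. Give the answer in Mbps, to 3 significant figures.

17.9 Mbps

Propagation delay = 10200 / 300000000 = 34 μs.
Transmission budget = 146 − 34 = 112 μs.
R ≥ L / t_tx = 2000 bits / 0.000112 s = 17.9 Mbps.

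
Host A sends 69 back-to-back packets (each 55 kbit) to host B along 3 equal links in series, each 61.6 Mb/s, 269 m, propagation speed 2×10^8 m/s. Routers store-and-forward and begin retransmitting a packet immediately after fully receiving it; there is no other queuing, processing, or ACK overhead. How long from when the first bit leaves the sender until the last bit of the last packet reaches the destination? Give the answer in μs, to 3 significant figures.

Per-hop transmission t_tx = L/R = 55000/61600000 = 892.857 μs.
Per-hop propagation t_prop = 269/200000000 = 1.345 μs.
Pipeline fill: first packet needs 3·t_tx to clear all hops; remaining 68 packets each add one t_tx.
Total = (3+69-1)·t_tx + 3·t_prop = 71·892.857 + 3·1.345 = 63400 μs.

63400 μs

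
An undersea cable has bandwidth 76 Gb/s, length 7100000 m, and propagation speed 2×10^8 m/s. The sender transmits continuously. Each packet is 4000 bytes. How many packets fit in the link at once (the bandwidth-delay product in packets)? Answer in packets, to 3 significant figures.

Propagation delay = 7100000 / 200000000 = 0.0355 s.
BDP = R × t_prop = 76000000000 × 0.0355 = 2698000000 bits.
In packets of 32000 bits: 84300 packets.

84300 packets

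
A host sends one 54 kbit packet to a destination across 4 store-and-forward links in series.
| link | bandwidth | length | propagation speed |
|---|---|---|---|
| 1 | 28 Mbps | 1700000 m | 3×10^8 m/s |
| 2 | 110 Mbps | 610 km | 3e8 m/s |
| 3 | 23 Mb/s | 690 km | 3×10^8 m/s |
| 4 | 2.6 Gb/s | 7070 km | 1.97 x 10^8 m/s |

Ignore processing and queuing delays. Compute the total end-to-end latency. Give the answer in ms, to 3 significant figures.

50.7 ms

L = 54000 bits.
Transmission delays (L/R per hop): 1.92857, 0.490909, 2.34783, 0.0207692 ms; sum = 4.78808 ms.
Propagation delays (d/s per hop): 5.66667, 2.03333, 2.3, 35.8883 ms; sum = 45.8883 ms.
End-to-end = 50.7 ms.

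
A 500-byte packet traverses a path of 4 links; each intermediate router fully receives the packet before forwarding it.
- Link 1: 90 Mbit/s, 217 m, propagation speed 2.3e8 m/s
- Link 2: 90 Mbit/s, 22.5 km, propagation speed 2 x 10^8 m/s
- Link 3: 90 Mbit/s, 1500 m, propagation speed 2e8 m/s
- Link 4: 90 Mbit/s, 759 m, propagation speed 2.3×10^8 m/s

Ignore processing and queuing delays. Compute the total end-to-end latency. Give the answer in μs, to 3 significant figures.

L = 500 × 8 = 4000 bits.
Transmission delay per hop = L/R = 4000/90000000 = 44.4444 μs; 4 hops → 177.778 μs.
Propagation delays (d/s per hop): 0.943478, 112.5, 7.5, 3.3 μs; sum = 124.243 μs.
End-to-end = 302 μs.

302 μs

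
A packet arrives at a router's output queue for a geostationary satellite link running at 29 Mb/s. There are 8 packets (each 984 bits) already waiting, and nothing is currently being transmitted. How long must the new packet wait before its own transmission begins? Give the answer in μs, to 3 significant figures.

Each queued packet: L/R = 984/29000000 = 33.931 μs.
8 queued → 271.448 μs.
Queuing delay = 271 μs.

271 μs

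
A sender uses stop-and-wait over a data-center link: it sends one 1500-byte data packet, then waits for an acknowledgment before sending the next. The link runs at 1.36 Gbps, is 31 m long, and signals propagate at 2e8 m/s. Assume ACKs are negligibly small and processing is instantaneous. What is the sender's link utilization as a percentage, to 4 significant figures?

96.61 %

t_tx = L/R = 12000/1360000000 = 8.82353e-06 s.
t_prop = 31/200000000 = 1.55e-07 s; RTT = 3.1e-07 s.
Cycle = t_tx + RTT = 9.13353e-06 s.
Utilization = t_tx / cycle = 8.82353e-06/9.13353e-06 = 96.61 %.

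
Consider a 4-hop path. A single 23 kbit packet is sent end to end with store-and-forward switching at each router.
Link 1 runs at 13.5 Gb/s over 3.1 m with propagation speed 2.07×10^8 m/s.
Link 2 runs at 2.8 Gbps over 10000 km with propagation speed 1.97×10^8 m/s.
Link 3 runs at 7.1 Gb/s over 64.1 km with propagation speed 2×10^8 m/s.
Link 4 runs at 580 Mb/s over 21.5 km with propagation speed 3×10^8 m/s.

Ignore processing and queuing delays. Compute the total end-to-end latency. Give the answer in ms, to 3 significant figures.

51.2 ms

L = 23000 bits.
Transmission delays (L/R per hop): 0.0017037, 0.00821429, 0.00323944, 0.0396552 ms; sum = 0.0528126 ms.
Propagation delays (d/s per hop): 1.49758e-05, 50.7614, 0.3205, 0.0716667 ms; sum = 51.1536 ms.
End-to-end = 51.2 ms.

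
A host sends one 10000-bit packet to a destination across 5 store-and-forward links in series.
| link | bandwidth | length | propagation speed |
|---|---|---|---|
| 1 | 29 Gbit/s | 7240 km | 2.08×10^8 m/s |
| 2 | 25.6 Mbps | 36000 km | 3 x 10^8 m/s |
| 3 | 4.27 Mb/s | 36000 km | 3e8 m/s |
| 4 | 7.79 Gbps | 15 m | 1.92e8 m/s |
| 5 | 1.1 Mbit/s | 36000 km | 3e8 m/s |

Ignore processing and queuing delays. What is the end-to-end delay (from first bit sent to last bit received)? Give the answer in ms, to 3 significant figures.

407 ms

Transmission delays (L/R per hop): 0.000344828, 0.390625, 2.34192, 0.0012837, 9.09091 ms; sum = 11.8251 ms.
Propagation delays (d/s per hop): 34.8077, 120, 120, 7.8125e-05, 120 ms; sum = 394.808 ms.
End-to-end = 407 ms.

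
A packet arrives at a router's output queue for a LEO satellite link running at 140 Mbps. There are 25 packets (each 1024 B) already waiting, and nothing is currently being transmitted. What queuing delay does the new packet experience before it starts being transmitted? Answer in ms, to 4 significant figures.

Each queued packet: L/R = 8192/140000000 = 0.0585143 ms.
25 queued → 1.46286 ms.
Queuing delay = 1.463 ms.

1.463 ms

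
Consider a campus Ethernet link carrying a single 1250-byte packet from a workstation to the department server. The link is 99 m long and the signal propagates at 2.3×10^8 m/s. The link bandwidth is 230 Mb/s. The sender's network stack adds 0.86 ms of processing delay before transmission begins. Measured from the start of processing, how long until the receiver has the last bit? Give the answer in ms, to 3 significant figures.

0.904 ms

L = 1250 × 8 = 10000 bits.
Transmission delay = L/R = 10000 / 230000000 = 0.0434783 ms.
Propagation delay = d/s = 99 m / 2.3e+08 m/s = 0.000430435 ms.
Plus processing delay 0.86 ms = 0.86 ms.
Total = 0.904 ms.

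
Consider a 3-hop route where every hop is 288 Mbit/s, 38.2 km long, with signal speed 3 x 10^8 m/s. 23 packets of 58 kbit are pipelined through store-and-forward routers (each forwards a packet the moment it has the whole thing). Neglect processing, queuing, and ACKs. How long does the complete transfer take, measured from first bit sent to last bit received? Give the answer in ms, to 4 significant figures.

Per-hop transmission t_tx = L/R = 58000/288000000 = 0.201389 ms.
Per-hop propagation t_prop = 38200/300000000 = 0.127333 ms.
Pipeline fill: first packet needs 3·t_tx to clear all hops; remaining 22 packets each add one t_tx.
Total = (3+23-1)·t_tx + 3·t_prop = 25·0.201389 + 3·0.127333 = 5.417 ms.

5.417 ms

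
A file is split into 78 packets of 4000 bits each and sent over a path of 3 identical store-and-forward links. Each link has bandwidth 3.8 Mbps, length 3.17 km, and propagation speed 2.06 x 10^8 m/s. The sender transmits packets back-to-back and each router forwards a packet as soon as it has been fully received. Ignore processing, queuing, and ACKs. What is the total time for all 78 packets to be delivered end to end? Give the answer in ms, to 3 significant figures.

Per-hop transmission t_tx = L/R = 4000/3800000 = 1.05263 ms.
Per-hop propagation t_prop = 3170/206000000 = 0.0153883 ms.
Pipeline fill: first packet needs 3·t_tx to clear all hops; remaining 77 packets each add one t_tx.
Total = (3+78-1)·t_tx + 3·t_prop = 80·1.05263 + 3·0.0153883 = 84.3 ms.

84.3 ms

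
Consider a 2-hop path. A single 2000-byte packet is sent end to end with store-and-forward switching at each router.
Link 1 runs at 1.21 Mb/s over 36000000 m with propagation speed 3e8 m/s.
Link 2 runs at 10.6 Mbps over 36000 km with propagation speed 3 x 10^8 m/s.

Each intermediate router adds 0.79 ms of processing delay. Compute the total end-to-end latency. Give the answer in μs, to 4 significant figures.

255500 μs

L = 2000 × 8 = 16000 bits.
Transmission delays (L/R per hop): 13223.1, 1509.43 μs; sum = 14732.6 μs.
Propagation delays (d/s per hop): 120000, 120000 μs; sum = 240000 μs.
Processing at 1 router(s): 1 × 0.79 ms = 790 μs.
End-to-end = 255500 μs.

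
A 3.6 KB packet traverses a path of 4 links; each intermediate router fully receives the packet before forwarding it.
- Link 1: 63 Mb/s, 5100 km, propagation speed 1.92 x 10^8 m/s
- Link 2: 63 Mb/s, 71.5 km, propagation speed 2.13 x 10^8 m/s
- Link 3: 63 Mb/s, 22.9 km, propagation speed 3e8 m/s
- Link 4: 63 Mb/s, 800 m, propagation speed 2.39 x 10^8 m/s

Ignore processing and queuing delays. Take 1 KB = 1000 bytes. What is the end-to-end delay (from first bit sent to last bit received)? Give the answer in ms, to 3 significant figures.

L = 28800 bits.
Transmission delay per hop = L/R = 28800/63000000 = 0.457143 ms; 4 hops → 1.82857 ms.
Propagation delays (d/s per hop): 26.5625, 0.335681, 0.0763333, 0.00334728 ms; sum = 26.9779 ms.
End-to-end = 28.8 ms.

28.8 ms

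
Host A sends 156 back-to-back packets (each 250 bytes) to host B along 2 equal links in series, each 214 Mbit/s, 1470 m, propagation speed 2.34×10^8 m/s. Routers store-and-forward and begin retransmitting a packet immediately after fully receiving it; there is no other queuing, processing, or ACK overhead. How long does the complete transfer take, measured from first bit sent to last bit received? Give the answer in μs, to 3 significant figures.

Per-hop transmission t_tx = L/R = 2000/214000000 = 9.34579 μs.
Per-hop propagation t_prop = 1470/234000000 = 6.28205 μs.
Pipeline fill: first packet needs 2·t_tx to clear all hops; remaining 155 packets each add one t_tx.
Total = (2+156-1)·t_tx + 2·t_prop = 157·9.34579 + 2·6.28205 = 1480 μs.

1480 μs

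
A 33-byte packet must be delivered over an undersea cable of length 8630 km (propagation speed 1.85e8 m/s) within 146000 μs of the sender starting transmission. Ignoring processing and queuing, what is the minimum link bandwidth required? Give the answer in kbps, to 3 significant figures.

L = 264 bits.
Propagation delay = 8630000 / 185000000 = 46648.6 μs.
Transmission budget = 146000 − 46648.6 = 99351.4 μs.
R ≥ L / t_tx = 264 bits / 0.0993514 s = 2.66 kbps.

2.66 kbps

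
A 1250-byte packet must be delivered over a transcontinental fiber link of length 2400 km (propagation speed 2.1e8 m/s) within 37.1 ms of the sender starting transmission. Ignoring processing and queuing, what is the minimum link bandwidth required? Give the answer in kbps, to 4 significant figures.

L = 10000 bits.
Propagation delay = 2400000 / 210000000 = 11.4286 ms.
Transmission budget = 37.1 − 11.4286 = 25.6714 ms.
R ≥ L / t_tx = 10000 bits / 0.0256714 s = 389.5 kbps.

389.5 kbps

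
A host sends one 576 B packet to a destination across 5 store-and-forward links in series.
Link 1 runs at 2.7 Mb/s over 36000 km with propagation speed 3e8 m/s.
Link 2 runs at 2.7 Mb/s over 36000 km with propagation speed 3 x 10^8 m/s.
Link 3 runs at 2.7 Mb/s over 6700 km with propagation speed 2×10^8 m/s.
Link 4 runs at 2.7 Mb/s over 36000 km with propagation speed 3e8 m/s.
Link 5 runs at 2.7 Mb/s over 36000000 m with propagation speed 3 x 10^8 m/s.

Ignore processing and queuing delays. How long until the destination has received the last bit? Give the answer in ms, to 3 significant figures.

L = 576 × 8 = 4608 bits.
Transmission delay per hop = L/R = 4608/2700000 = 1.70667 ms; 5 hops → 8.53333 ms.
Propagation delays (d/s per hop): 120, 120, 33.5, 120, 120 ms; sum = 513.5 ms.
End-to-end = 522 ms.

522 ms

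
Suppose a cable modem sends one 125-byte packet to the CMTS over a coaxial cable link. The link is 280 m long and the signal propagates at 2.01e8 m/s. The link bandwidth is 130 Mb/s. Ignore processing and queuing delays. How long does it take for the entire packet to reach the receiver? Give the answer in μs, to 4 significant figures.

9.085 μs

L = 125 × 8 = 1000 bits.
Transmission delay = L/R = 1000 / 130000000 = 7.69231 μs.
Propagation delay = d/s = 280 m / 2.01e+08 m/s = 1.39303 μs.
Total = 9.085 μs.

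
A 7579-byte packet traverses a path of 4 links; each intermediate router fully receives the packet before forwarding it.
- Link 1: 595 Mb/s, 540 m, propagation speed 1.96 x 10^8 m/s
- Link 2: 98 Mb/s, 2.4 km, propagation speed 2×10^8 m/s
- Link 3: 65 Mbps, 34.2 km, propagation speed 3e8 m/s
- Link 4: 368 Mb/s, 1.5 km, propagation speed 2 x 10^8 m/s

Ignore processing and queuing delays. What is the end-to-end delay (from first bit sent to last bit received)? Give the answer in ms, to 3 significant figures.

L = 7579 × 8 = 60632 bits.
Transmission delays (L/R per hop): 0.101903, 0.618694, 0.9328, 0.164761 ms; sum = 1.81816 ms.
Propagation delays (d/s per hop): 0.0027551, 0.012, 0.114, 0.0075 ms; sum = 0.136255 ms.
End-to-end = 1.95 ms.

1.95 ms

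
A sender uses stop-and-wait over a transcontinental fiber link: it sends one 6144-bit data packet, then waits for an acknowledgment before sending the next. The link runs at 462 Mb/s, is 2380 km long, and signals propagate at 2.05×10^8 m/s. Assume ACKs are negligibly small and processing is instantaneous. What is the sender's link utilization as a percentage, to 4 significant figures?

0.05724 %

t_tx = L/R = 6144/462000000 = 1.32987e-05 s.
t_prop = 2380000/2.05e+08 = 0.0116098 s; RTT = 0.0232195 s.
Cycle = t_tx + RTT = 0.0232328 s.
Utilization = t_tx / cycle = 1.32987e-05/0.0232328 = 0.05724 %.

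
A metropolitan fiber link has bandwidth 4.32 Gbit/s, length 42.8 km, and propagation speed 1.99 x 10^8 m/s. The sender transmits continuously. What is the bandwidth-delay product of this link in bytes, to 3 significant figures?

116000 bytes

Propagation delay = 42800 / 199000000 = 0.000215075 s.
BDP = R × t_prop = 4320000000 × 0.000215075 = 929126 bits.
In bytes: 929126/8 = 116000 bytes.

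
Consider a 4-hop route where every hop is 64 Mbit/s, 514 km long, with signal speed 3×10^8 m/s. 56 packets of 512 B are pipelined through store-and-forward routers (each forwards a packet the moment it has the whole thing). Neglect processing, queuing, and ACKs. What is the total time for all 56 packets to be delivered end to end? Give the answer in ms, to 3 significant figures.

10.6 ms

Per-hop transmission t_tx = L/R = 4096/64000000 = 0.064 ms.
Per-hop propagation t_prop = 514000/300000000 = 1.71333 ms.
Pipeline fill: first packet needs 4·t_tx to clear all hops; remaining 55 packets each add one t_tx.
Total = (4+56-1)·t_tx + 4·t_prop = 59·0.064 + 4·1.71333 = 10.6 ms.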